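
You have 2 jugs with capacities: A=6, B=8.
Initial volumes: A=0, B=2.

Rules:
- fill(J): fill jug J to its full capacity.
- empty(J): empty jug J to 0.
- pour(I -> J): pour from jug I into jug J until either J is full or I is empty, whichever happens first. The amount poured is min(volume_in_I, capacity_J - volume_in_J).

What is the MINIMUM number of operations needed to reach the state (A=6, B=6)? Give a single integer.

Answer: 4

Derivation:
BFS from (A=0, B=2). One shortest path:
  1. fill(A) -> (A=6 B=2)
  2. empty(B) -> (A=6 B=0)
  3. pour(A -> B) -> (A=0 B=6)
  4. fill(A) -> (A=6 B=6)
Reached target in 4 moves.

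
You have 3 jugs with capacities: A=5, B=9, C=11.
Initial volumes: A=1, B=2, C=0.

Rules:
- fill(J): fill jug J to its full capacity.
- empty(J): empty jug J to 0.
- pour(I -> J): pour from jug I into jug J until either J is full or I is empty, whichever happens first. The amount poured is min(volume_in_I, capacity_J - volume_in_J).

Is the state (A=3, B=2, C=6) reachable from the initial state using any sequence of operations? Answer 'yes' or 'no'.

BFS explored all 400 reachable states.
Reachable set includes: (0,0,0), (0,0,1), (0,0,2), (0,0,3), (0,0,4), (0,0,5), (0,0,6), (0,0,7), (0,0,8), (0,0,9), (0,0,10), (0,0,11) ...
Target (A=3, B=2, C=6) not in reachable set → no.

Answer: no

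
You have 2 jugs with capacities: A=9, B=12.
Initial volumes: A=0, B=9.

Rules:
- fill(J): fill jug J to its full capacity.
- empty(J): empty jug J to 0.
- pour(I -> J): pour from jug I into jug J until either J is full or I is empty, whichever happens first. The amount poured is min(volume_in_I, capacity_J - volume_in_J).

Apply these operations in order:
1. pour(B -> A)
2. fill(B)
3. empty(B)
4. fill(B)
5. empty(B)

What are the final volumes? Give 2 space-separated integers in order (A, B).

Answer: 9 0

Derivation:
Step 1: pour(B -> A) -> (A=9 B=0)
Step 2: fill(B) -> (A=9 B=12)
Step 3: empty(B) -> (A=9 B=0)
Step 4: fill(B) -> (A=9 B=12)
Step 5: empty(B) -> (A=9 B=0)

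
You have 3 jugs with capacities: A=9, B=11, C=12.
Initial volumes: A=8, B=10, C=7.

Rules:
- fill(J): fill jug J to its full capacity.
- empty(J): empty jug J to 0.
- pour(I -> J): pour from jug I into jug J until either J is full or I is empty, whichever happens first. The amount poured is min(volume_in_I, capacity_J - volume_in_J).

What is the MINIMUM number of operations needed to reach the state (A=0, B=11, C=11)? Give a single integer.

BFS from (A=8, B=10, C=7). One shortest path:
  1. empty(A) -> (A=0 B=10 C=7)
  2. fill(C) -> (A=0 B=10 C=12)
  3. pour(C -> B) -> (A=0 B=11 C=11)
Reached target in 3 moves.

Answer: 3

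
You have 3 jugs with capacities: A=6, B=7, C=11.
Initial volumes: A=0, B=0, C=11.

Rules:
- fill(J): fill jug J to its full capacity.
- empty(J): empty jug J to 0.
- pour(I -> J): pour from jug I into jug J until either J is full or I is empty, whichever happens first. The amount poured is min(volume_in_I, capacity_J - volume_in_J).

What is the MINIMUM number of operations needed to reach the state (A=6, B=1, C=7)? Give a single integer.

Answer: 5

Derivation:
BFS from (A=0, B=0, C=11). One shortest path:
  1. fill(B) -> (A=0 B=7 C=11)
  2. empty(C) -> (A=0 B=7 C=0)
  3. pour(B -> C) -> (A=0 B=0 C=7)
  4. fill(B) -> (A=0 B=7 C=7)
  5. pour(B -> A) -> (A=6 B=1 C=7)
Reached target in 5 moves.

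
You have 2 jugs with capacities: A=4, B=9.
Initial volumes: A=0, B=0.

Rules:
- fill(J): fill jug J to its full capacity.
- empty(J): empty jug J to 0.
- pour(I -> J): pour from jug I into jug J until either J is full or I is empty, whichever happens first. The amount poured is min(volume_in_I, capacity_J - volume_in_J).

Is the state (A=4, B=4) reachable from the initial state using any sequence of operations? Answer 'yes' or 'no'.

Answer: yes

Derivation:
BFS from (A=0, B=0):
  1. fill(A) -> (A=4 B=0)
  2. pour(A -> B) -> (A=0 B=4)
  3. fill(A) -> (A=4 B=4)
Target reached → yes.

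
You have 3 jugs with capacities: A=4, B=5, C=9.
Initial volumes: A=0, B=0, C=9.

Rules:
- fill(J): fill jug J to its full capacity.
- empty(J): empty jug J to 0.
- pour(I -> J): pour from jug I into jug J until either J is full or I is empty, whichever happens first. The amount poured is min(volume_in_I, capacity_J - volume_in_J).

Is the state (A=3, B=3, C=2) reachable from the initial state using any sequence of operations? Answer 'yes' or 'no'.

Answer: no

Derivation:
BFS explored all 204 reachable states.
Reachable set includes: (0,0,0), (0,0,1), (0,0,2), (0,0,3), (0,0,4), (0,0,5), (0,0,6), (0,0,7), (0,0,8), (0,0,9), (0,1,0), (0,1,1) ...
Target (A=3, B=3, C=2) not in reachable set → no.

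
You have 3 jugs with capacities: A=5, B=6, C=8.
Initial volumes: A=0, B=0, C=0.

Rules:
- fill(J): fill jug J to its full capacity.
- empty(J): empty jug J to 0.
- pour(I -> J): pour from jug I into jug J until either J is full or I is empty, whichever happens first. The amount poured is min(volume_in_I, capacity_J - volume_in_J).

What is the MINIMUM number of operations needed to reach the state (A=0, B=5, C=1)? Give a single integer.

Answer: 4

Derivation:
BFS from (A=0, B=0, C=0). One shortest path:
  1. fill(B) -> (A=0 B=6 C=0)
  2. pour(B -> A) -> (A=5 B=1 C=0)
  3. pour(B -> C) -> (A=5 B=0 C=1)
  4. pour(A -> B) -> (A=0 B=5 C=1)
Reached target in 4 moves.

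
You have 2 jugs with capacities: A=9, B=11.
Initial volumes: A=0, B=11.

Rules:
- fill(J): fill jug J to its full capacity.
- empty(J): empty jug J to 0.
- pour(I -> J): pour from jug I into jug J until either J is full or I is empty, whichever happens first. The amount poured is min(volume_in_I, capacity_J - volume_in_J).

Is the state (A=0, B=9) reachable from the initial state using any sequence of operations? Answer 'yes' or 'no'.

BFS from (A=0, B=11):
  1. fill(A) -> (A=9 B=11)
  2. empty(B) -> (A=9 B=0)
  3. pour(A -> B) -> (A=0 B=9)
Target reached → yes.

Answer: yes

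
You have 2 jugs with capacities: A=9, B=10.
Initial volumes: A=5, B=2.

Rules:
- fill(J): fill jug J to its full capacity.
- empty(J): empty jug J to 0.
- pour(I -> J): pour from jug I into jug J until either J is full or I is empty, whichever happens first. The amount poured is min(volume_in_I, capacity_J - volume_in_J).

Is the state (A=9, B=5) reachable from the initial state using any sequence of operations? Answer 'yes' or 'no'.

Answer: yes

Derivation:
BFS from (A=5, B=2):
  1. empty(B) -> (A=5 B=0)
  2. pour(A -> B) -> (A=0 B=5)
  3. fill(A) -> (A=9 B=5)
Target reached → yes.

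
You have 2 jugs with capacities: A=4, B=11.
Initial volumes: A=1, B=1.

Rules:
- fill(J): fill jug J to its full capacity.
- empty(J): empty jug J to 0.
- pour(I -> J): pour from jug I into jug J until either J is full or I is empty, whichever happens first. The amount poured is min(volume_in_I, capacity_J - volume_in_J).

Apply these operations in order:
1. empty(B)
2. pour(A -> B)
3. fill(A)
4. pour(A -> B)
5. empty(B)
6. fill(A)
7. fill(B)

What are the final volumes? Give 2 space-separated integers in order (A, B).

Answer: 4 11

Derivation:
Step 1: empty(B) -> (A=1 B=0)
Step 2: pour(A -> B) -> (A=0 B=1)
Step 3: fill(A) -> (A=4 B=1)
Step 4: pour(A -> B) -> (A=0 B=5)
Step 5: empty(B) -> (A=0 B=0)
Step 6: fill(A) -> (A=4 B=0)
Step 7: fill(B) -> (A=4 B=11)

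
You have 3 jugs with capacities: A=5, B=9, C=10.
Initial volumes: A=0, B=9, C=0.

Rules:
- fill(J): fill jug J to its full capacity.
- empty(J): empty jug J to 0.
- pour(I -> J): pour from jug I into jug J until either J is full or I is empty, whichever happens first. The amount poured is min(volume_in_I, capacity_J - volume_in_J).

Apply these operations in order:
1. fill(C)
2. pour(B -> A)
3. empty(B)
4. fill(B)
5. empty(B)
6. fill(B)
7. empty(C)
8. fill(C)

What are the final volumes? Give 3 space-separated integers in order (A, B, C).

Step 1: fill(C) -> (A=0 B=9 C=10)
Step 2: pour(B -> A) -> (A=5 B=4 C=10)
Step 3: empty(B) -> (A=5 B=0 C=10)
Step 4: fill(B) -> (A=5 B=9 C=10)
Step 5: empty(B) -> (A=5 B=0 C=10)
Step 6: fill(B) -> (A=5 B=9 C=10)
Step 7: empty(C) -> (A=5 B=9 C=0)
Step 8: fill(C) -> (A=5 B=9 C=10)

Answer: 5 9 10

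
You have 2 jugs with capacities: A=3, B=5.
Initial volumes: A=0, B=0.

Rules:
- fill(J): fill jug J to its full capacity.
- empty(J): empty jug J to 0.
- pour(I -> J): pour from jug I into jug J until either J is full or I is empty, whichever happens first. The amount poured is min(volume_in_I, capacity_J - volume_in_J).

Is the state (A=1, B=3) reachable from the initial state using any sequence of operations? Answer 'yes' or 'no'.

BFS explored all 16 reachable states.
Reachable set includes: (0,0), (0,1), (0,2), (0,3), (0,4), (0,5), (1,0), (1,5), (2,0), (2,5), (3,0), (3,1) ...
Target (A=1, B=3) not in reachable set → no.

Answer: no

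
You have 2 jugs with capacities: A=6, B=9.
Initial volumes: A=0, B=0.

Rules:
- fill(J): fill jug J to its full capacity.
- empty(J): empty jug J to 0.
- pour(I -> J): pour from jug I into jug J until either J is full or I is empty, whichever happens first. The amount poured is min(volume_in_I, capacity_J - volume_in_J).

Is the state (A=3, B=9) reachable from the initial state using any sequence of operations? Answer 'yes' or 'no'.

Answer: yes

Derivation:
BFS from (A=0, B=0):
  1. fill(A) -> (A=6 B=0)
  2. pour(A -> B) -> (A=0 B=6)
  3. fill(A) -> (A=6 B=6)
  4. pour(A -> B) -> (A=3 B=9)
Target reached → yes.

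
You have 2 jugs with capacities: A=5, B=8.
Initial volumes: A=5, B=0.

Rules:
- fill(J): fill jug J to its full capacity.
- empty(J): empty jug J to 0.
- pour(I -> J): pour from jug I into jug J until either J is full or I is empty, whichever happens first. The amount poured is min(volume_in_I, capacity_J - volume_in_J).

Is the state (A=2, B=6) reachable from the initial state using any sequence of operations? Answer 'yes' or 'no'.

BFS explored all 26 reachable states.
Reachable set includes: (0,0), (0,1), (0,2), (0,3), (0,4), (0,5), (0,6), (0,7), (0,8), (1,0), (1,8), (2,0) ...
Target (A=2, B=6) not in reachable set → no.

Answer: no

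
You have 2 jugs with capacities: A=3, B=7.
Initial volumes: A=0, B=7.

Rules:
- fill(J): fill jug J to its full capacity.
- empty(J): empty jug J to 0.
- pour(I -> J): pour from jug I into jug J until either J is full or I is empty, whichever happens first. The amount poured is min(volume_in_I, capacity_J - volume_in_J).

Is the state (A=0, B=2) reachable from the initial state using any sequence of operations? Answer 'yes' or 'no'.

BFS from (A=0, B=7):
  1. fill(A) -> (A=3 B=7)
  2. empty(B) -> (A=3 B=0)
  3. pour(A -> B) -> (A=0 B=3)
  4. fill(A) -> (A=3 B=3)
  5. pour(A -> B) -> (A=0 B=6)
  6. fill(A) -> (A=3 B=6)
  7. pour(A -> B) -> (A=2 B=7)
  8. empty(B) -> (A=2 B=0)
  9. pour(A -> B) -> (A=0 B=2)
Target reached → yes.

Answer: yes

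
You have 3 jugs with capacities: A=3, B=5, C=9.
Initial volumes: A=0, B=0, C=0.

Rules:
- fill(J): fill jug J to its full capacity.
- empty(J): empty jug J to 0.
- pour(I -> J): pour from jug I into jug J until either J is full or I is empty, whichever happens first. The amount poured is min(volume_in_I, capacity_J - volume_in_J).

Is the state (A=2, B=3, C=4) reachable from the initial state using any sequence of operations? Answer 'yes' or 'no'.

Answer: no

Derivation:
BFS explored all 176 reachable states.
Reachable set includes: (0,0,0), (0,0,1), (0,0,2), (0,0,3), (0,0,4), (0,0,5), (0,0,6), (0,0,7), (0,0,8), (0,0,9), (0,1,0), (0,1,1) ...
Target (A=2, B=3, C=4) not in reachable set → no.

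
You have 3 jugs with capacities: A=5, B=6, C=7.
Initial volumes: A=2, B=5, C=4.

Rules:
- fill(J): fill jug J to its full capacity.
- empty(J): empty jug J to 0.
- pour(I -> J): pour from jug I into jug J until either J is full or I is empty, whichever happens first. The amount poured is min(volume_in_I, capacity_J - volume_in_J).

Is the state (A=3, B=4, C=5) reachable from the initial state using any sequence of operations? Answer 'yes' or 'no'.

Answer: no

Derivation:
BFS explored all 217 reachable states.
Reachable set includes: (0,0,0), (0,0,1), (0,0,2), (0,0,3), (0,0,4), (0,0,5), (0,0,6), (0,0,7), (0,1,0), (0,1,1), (0,1,2), (0,1,3) ...
Target (A=3, B=4, C=5) not in reachable set → no.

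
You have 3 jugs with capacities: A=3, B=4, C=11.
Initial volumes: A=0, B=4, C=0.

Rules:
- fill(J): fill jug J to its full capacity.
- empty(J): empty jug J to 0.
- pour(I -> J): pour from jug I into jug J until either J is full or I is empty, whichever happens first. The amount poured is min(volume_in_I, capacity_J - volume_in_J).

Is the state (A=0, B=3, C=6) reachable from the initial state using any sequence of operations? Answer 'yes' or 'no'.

Answer: yes

Derivation:
BFS from (A=0, B=4, C=0):
  1. fill(A) -> (A=3 B=4 C=0)
  2. empty(B) -> (A=3 B=0 C=0)
  3. pour(A -> B) -> (A=0 B=3 C=0)
  4. fill(A) -> (A=3 B=3 C=0)
  5. pour(A -> C) -> (A=0 B=3 C=3)
  6. fill(A) -> (A=3 B=3 C=3)
  7. pour(A -> C) -> (A=0 B=3 C=6)
Target reached → yes.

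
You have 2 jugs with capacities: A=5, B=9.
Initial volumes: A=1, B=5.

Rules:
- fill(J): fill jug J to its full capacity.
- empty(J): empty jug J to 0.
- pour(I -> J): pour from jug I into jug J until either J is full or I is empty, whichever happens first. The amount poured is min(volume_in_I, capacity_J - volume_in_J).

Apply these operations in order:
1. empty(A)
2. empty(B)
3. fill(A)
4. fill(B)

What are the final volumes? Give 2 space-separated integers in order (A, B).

Step 1: empty(A) -> (A=0 B=5)
Step 2: empty(B) -> (A=0 B=0)
Step 3: fill(A) -> (A=5 B=0)
Step 4: fill(B) -> (A=5 B=9)

Answer: 5 9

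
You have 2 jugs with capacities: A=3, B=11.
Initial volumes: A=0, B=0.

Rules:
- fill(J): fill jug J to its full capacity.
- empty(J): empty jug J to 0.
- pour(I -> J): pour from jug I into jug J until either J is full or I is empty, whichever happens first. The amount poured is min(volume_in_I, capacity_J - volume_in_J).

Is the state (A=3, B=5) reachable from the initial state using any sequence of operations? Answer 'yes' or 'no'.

Answer: yes

Derivation:
BFS from (A=0, B=0):
  1. fill(B) -> (A=0 B=11)
  2. pour(B -> A) -> (A=3 B=8)
  3. empty(A) -> (A=0 B=8)
  4. pour(B -> A) -> (A=3 B=5)
Target reached → yes.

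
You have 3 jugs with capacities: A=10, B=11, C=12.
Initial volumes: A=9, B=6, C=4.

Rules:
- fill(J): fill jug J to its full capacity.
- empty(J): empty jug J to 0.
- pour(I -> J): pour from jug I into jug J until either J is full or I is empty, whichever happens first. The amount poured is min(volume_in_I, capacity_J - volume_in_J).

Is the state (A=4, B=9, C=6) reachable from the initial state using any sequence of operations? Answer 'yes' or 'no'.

BFS explored all 727 reachable states.
Reachable set includes: (0,0,0), (0,0,1), (0,0,2), (0,0,3), (0,0,4), (0,0,5), (0,0,6), (0,0,7), (0,0,8), (0,0,9), (0,0,10), (0,0,11) ...
Target (A=4, B=9, C=6) not in reachable set → no.

Answer: no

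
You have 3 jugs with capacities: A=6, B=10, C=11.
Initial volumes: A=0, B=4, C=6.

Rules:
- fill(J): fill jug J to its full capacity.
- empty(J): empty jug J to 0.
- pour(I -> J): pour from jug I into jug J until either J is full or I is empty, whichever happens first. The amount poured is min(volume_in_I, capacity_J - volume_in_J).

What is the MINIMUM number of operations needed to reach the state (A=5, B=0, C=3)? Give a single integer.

Answer: 8

Derivation:
BFS from (A=0, B=4, C=6). One shortest path:
  1. empty(C) -> (A=0 B=4 C=0)
  2. pour(B -> C) -> (A=0 B=0 C=4)
  3. fill(B) -> (A=0 B=10 C=4)
  4. pour(B -> C) -> (A=0 B=3 C=11)
  5. pour(C -> A) -> (A=6 B=3 C=5)
  6. empty(A) -> (A=0 B=3 C=5)
  7. pour(C -> A) -> (A=5 B=3 C=0)
  8. pour(B -> C) -> (A=5 B=0 C=3)
Reached target in 8 moves.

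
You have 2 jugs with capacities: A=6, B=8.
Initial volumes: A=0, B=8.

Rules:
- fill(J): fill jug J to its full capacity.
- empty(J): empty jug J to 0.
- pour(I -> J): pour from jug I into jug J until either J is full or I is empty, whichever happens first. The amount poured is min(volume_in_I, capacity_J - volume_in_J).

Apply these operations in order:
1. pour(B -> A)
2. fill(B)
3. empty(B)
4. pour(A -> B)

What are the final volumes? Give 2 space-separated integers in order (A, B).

Answer: 0 6

Derivation:
Step 1: pour(B -> A) -> (A=6 B=2)
Step 2: fill(B) -> (A=6 B=8)
Step 3: empty(B) -> (A=6 B=0)
Step 4: pour(A -> B) -> (A=0 B=6)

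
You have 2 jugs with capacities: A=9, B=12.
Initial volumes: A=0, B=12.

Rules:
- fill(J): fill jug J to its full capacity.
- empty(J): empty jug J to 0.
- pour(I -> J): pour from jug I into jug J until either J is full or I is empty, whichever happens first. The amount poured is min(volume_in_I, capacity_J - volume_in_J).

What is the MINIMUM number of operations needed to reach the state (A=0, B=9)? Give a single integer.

BFS from (A=0, B=12). One shortest path:
  1. fill(A) -> (A=9 B=12)
  2. empty(B) -> (A=9 B=0)
  3. pour(A -> B) -> (A=0 B=9)
Reached target in 3 moves.

Answer: 3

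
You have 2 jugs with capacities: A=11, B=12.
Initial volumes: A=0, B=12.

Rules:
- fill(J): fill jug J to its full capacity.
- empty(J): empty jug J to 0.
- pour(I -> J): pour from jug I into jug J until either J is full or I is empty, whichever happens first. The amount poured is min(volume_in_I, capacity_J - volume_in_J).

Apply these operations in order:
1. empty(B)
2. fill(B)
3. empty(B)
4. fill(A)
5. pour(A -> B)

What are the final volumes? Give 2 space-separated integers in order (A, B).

Answer: 0 11

Derivation:
Step 1: empty(B) -> (A=0 B=0)
Step 2: fill(B) -> (A=0 B=12)
Step 3: empty(B) -> (A=0 B=0)
Step 4: fill(A) -> (A=11 B=0)
Step 5: pour(A -> B) -> (A=0 B=11)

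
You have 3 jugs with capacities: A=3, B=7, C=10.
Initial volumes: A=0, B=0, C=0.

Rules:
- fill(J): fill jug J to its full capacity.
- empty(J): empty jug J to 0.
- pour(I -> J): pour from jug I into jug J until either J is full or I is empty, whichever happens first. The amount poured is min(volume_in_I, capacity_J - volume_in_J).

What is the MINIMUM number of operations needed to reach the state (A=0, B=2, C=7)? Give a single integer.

Answer: 8

Derivation:
BFS from (A=0, B=0, C=0). One shortest path:
  1. fill(A) -> (A=3 B=0 C=0)
  2. pour(A -> B) -> (A=0 B=3 C=0)
  3. fill(A) -> (A=3 B=3 C=0)
  4. pour(A -> B) -> (A=0 B=6 C=0)
  5. fill(A) -> (A=3 B=6 C=0)
  6. pour(A -> B) -> (A=2 B=7 C=0)
  7. pour(B -> C) -> (A=2 B=0 C=7)
  8. pour(A -> B) -> (A=0 B=2 C=7)
Reached target in 8 moves.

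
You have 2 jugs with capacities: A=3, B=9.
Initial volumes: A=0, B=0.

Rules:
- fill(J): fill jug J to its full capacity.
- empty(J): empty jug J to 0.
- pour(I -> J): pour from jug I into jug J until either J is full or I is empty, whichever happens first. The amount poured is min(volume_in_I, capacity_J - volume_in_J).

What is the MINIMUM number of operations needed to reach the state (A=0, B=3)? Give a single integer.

Answer: 2

Derivation:
BFS from (A=0, B=0). One shortest path:
  1. fill(A) -> (A=3 B=0)
  2. pour(A -> B) -> (A=0 B=3)
Reached target in 2 moves.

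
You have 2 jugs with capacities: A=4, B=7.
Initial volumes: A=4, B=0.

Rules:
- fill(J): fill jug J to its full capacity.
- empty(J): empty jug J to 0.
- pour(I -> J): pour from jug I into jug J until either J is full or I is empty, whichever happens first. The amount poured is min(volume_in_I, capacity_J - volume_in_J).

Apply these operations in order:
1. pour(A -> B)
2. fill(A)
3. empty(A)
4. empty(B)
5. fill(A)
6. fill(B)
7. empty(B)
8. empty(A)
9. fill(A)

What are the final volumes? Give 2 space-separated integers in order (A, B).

Step 1: pour(A -> B) -> (A=0 B=4)
Step 2: fill(A) -> (A=4 B=4)
Step 3: empty(A) -> (A=0 B=4)
Step 4: empty(B) -> (A=0 B=0)
Step 5: fill(A) -> (A=4 B=0)
Step 6: fill(B) -> (A=4 B=7)
Step 7: empty(B) -> (A=4 B=0)
Step 8: empty(A) -> (A=0 B=0)
Step 9: fill(A) -> (A=4 B=0)

Answer: 4 0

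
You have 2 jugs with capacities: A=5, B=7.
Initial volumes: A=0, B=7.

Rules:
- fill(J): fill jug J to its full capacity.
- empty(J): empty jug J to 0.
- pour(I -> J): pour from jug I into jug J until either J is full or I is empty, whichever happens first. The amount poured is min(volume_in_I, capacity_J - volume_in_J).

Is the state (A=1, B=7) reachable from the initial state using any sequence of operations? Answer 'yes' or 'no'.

Answer: yes

Derivation:
BFS from (A=0, B=7):
  1. fill(A) -> (A=5 B=7)
  2. empty(B) -> (A=5 B=0)
  3. pour(A -> B) -> (A=0 B=5)
  4. fill(A) -> (A=5 B=5)
  5. pour(A -> B) -> (A=3 B=7)
  6. empty(B) -> (A=3 B=0)
  7. pour(A -> B) -> (A=0 B=3)
  8. fill(A) -> (A=5 B=3)
  9. pour(A -> B) -> (A=1 B=7)
Target reached → yes.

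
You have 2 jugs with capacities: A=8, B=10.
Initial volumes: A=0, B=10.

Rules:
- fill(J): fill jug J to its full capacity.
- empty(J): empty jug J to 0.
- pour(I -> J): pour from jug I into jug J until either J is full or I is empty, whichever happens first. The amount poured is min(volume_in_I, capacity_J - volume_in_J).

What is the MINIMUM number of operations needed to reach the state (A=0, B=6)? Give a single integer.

Answer: 7

Derivation:
BFS from (A=0, B=10). One shortest path:
  1. fill(A) -> (A=8 B=10)
  2. empty(B) -> (A=8 B=0)
  3. pour(A -> B) -> (A=0 B=8)
  4. fill(A) -> (A=8 B=8)
  5. pour(A -> B) -> (A=6 B=10)
  6. empty(B) -> (A=6 B=0)
  7. pour(A -> B) -> (A=0 B=6)
Reached target in 7 moves.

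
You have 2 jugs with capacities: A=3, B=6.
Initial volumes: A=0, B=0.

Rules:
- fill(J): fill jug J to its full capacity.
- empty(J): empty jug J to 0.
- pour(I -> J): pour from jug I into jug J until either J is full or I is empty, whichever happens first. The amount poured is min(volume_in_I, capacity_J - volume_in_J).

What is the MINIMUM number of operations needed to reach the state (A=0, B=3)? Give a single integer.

Answer: 2

Derivation:
BFS from (A=0, B=0). One shortest path:
  1. fill(A) -> (A=3 B=0)
  2. pour(A -> B) -> (A=0 B=3)
Reached target in 2 moves.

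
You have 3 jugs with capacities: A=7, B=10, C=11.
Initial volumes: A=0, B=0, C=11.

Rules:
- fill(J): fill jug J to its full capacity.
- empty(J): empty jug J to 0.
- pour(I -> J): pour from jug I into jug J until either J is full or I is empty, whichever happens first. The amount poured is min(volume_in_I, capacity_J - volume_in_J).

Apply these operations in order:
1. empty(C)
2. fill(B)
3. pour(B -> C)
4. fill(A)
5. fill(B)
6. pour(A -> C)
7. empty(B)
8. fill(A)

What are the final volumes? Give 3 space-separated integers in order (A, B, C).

Answer: 7 0 11

Derivation:
Step 1: empty(C) -> (A=0 B=0 C=0)
Step 2: fill(B) -> (A=0 B=10 C=0)
Step 3: pour(B -> C) -> (A=0 B=0 C=10)
Step 4: fill(A) -> (A=7 B=0 C=10)
Step 5: fill(B) -> (A=7 B=10 C=10)
Step 6: pour(A -> C) -> (A=6 B=10 C=11)
Step 7: empty(B) -> (A=6 B=0 C=11)
Step 8: fill(A) -> (A=7 B=0 C=11)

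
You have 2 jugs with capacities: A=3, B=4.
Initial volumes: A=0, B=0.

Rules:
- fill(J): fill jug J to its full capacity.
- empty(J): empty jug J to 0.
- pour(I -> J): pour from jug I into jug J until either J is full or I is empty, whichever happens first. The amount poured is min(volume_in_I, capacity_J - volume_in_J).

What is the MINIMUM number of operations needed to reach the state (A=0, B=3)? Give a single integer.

Answer: 2

Derivation:
BFS from (A=0, B=0). One shortest path:
  1. fill(A) -> (A=3 B=0)
  2. pour(A -> B) -> (A=0 B=3)
Reached target in 2 moves.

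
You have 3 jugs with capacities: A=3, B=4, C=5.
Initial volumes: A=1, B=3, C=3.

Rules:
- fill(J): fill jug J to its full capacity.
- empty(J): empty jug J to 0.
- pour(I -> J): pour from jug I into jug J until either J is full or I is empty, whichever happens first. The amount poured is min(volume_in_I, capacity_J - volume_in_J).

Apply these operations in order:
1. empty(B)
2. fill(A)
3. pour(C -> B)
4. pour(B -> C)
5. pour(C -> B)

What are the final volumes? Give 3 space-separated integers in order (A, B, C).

Step 1: empty(B) -> (A=1 B=0 C=3)
Step 2: fill(A) -> (A=3 B=0 C=3)
Step 3: pour(C -> B) -> (A=3 B=3 C=0)
Step 4: pour(B -> C) -> (A=3 B=0 C=3)
Step 5: pour(C -> B) -> (A=3 B=3 C=0)

Answer: 3 3 0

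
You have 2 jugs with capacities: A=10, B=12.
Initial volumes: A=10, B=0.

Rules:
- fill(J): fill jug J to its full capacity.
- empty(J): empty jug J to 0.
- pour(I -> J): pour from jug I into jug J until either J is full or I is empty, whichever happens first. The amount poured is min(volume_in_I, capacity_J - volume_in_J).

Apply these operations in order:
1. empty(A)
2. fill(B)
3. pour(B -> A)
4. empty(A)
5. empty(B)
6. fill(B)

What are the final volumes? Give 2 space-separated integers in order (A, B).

Step 1: empty(A) -> (A=0 B=0)
Step 2: fill(B) -> (A=0 B=12)
Step 3: pour(B -> A) -> (A=10 B=2)
Step 4: empty(A) -> (A=0 B=2)
Step 5: empty(B) -> (A=0 B=0)
Step 6: fill(B) -> (A=0 B=12)

Answer: 0 12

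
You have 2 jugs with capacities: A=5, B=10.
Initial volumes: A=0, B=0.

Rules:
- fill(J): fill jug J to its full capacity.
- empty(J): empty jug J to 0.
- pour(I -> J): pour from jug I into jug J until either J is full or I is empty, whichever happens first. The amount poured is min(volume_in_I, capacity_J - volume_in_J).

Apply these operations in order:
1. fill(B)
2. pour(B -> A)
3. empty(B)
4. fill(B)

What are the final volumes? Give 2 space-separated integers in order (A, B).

Answer: 5 10

Derivation:
Step 1: fill(B) -> (A=0 B=10)
Step 2: pour(B -> A) -> (A=5 B=5)
Step 3: empty(B) -> (A=5 B=0)
Step 4: fill(B) -> (A=5 B=10)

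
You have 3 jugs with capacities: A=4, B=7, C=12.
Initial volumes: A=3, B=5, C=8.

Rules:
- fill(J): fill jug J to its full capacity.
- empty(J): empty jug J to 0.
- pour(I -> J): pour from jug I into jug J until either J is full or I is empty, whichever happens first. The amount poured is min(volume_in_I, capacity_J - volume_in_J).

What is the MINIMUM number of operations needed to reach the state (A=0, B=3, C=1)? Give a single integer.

BFS from (A=3, B=5, C=8). One shortest path:
  1. empty(B) -> (A=3 B=0 C=8)
  2. pour(C -> B) -> (A=3 B=7 C=1)
  3. empty(B) -> (A=3 B=0 C=1)
  4. pour(A -> B) -> (A=0 B=3 C=1)
Reached target in 4 moves.

Answer: 4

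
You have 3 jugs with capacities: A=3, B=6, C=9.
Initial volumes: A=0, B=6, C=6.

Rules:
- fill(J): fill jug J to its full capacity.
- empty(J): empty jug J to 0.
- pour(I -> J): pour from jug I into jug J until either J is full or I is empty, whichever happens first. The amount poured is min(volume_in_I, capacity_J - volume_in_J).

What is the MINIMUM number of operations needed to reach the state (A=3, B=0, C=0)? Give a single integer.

BFS from (A=0, B=6, C=6). One shortest path:
  1. fill(A) -> (A=3 B=6 C=6)
  2. empty(B) -> (A=3 B=0 C=6)
  3. empty(C) -> (A=3 B=0 C=0)
Reached target in 3 moves.

Answer: 3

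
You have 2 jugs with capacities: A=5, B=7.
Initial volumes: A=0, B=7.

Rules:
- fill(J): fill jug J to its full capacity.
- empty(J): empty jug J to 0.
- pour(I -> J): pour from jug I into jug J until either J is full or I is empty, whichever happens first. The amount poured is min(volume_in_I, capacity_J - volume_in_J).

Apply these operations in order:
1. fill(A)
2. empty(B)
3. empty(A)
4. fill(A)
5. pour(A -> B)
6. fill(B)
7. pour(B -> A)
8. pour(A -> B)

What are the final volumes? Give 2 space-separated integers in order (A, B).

Step 1: fill(A) -> (A=5 B=7)
Step 2: empty(B) -> (A=5 B=0)
Step 3: empty(A) -> (A=0 B=0)
Step 4: fill(A) -> (A=5 B=0)
Step 5: pour(A -> B) -> (A=0 B=5)
Step 6: fill(B) -> (A=0 B=7)
Step 7: pour(B -> A) -> (A=5 B=2)
Step 8: pour(A -> B) -> (A=0 B=7)

Answer: 0 7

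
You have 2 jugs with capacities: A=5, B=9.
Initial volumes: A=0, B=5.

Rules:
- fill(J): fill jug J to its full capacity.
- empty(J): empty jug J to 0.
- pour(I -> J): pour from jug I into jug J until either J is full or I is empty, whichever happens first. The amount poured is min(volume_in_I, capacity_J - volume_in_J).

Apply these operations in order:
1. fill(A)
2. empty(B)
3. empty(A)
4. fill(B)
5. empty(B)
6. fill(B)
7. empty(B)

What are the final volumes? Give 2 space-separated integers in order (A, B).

Answer: 0 0

Derivation:
Step 1: fill(A) -> (A=5 B=5)
Step 2: empty(B) -> (A=5 B=0)
Step 3: empty(A) -> (A=0 B=0)
Step 4: fill(B) -> (A=0 B=9)
Step 5: empty(B) -> (A=0 B=0)
Step 6: fill(B) -> (A=0 B=9)
Step 7: empty(B) -> (A=0 B=0)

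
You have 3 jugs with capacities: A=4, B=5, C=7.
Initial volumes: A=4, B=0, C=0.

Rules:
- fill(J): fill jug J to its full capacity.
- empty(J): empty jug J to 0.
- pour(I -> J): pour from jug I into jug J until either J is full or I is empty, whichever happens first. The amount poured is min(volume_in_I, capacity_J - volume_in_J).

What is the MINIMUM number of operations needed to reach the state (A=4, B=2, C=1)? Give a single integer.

BFS from (A=4, B=0, C=0). One shortest path:
  1. empty(A) -> (A=0 B=0 C=0)
  2. fill(C) -> (A=0 B=0 C=7)
  3. pour(C -> B) -> (A=0 B=5 C=2)
  4. pour(C -> A) -> (A=2 B=5 C=0)
  5. pour(B -> C) -> (A=2 B=0 C=5)
  6. pour(A -> B) -> (A=0 B=2 C=5)
  7. pour(C -> A) -> (A=4 B=2 C=1)
Reached target in 7 moves.

Answer: 7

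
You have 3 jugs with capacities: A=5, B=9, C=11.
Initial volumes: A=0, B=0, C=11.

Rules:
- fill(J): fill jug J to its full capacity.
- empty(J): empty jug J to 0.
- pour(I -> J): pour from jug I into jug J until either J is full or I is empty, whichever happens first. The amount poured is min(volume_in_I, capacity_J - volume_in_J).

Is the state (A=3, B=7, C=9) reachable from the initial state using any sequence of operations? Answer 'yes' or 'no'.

Answer: no

Derivation:
BFS explored all 400 reachable states.
Reachable set includes: (0,0,0), (0,0,1), (0,0,2), (0,0,3), (0,0,4), (0,0,5), (0,0,6), (0,0,7), (0,0,8), (0,0,9), (0,0,10), (0,0,11) ...
Target (A=3, B=7, C=9) not in reachable set → no.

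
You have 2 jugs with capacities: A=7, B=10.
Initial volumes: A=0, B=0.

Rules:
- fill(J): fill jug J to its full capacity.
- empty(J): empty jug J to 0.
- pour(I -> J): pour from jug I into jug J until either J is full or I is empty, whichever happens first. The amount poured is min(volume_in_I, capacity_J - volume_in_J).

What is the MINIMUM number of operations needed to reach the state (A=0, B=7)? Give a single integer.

Answer: 2

Derivation:
BFS from (A=0, B=0). One shortest path:
  1. fill(A) -> (A=7 B=0)
  2. pour(A -> B) -> (A=0 B=7)
Reached target in 2 moves.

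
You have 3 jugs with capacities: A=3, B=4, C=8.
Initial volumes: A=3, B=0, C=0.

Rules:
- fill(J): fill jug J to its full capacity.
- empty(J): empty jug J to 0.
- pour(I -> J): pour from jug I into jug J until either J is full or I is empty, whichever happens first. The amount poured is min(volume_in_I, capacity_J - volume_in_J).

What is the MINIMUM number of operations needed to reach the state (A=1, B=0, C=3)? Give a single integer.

Answer: 5

Derivation:
BFS from (A=3, B=0, C=0). One shortest path:
  1. empty(A) -> (A=0 B=0 C=0)
  2. fill(B) -> (A=0 B=4 C=0)
  3. pour(B -> A) -> (A=3 B=1 C=0)
  4. pour(A -> C) -> (A=0 B=1 C=3)
  5. pour(B -> A) -> (A=1 B=0 C=3)
Reached target in 5 moves.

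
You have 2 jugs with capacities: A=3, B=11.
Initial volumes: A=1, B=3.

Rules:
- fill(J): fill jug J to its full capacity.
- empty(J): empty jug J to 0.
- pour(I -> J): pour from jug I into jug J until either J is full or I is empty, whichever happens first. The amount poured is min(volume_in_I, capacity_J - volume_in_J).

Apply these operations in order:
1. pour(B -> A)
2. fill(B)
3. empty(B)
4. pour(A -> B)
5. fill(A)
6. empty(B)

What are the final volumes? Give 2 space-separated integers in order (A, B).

Answer: 3 0

Derivation:
Step 1: pour(B -> A) -> (A=3 B=1)
Step 2: fill(B) -> (A=3 B=11)
Step 3: empty(B) -> (A=3 B=0)
Step 4: pour(A -> B) -> (A=0 B=3)
Step 5: fill(A) -> (A=3 B=3)
Step 6: empty(B) -> (A=3 B=0)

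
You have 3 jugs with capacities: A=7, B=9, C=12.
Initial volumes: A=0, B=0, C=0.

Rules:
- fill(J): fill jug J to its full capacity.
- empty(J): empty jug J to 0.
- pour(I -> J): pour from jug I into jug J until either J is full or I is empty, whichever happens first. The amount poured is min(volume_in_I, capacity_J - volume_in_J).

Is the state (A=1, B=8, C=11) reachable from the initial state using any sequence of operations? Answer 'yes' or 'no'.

Answer: no

Derivation:
BFS explored all 512 reachable states.
Reachable set includes: (0,0,0), (0,0,1), (0,0,2), (0,0,3), (0,0,4), (0,0,5), (0,0,6), (0,0,7), (0,0,8), (0,0,9), (0,0,10), (0,0,11) ...
Target (A=1, B=8, C=11) not in reachable set → no.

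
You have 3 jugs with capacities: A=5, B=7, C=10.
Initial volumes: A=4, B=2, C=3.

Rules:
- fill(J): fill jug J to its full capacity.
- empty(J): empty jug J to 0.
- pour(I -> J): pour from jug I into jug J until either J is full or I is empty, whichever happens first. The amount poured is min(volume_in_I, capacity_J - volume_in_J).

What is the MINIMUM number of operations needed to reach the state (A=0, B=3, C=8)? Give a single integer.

Answer: 6

Derivation:
BFS from (A=4, B=2, C=3). One shortest path:
  1. pour(B -> A) -> (A=5 B=1 C=3)
  2. empty(A) -> (A=0 B=1 C=3)
  3. pour(B -> A) -> (A=1 B=0 C=3)
  4. fill(B) -> (A=1 B=7 C=3)
  5. pour(B -> A) -> (A=5 B=3 C=3)
  6. pour(A -> C) -> (A=0 B=3 C=8)
Reached target in 6 moves.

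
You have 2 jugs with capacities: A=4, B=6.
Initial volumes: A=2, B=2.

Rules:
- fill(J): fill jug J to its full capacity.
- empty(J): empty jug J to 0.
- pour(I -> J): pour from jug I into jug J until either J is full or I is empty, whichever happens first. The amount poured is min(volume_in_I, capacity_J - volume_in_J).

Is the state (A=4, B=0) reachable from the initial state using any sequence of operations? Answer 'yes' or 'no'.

BFS from (A=2, B=2):
  1. pour(B -> A) -> (A=4 B=0)
Target reached → yes.

Answer: yes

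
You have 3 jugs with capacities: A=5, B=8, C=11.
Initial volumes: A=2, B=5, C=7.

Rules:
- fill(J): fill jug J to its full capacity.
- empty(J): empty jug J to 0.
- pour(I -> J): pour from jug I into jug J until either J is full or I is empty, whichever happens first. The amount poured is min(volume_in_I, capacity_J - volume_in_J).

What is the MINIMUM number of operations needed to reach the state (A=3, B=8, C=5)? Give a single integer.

Answer: 6

Derivation:
BFS from (A=2, B=5, C=7). One shortest path:
  1. pour(A -> C) -> (A=0 B=5 C=9)
  2. fill(A) -> (A=5 B=5 C=9)
  3. pour(A -> C) -> (A=3 B=5 C=11)
  4. empty(C) -> (A=3 B=5 C=0)
  5. pour(B -> C) -> (A=3 B=0 C=5)
  6. fill(B) -> (A=3 B=8 C=5)
Reached target in 6 moves.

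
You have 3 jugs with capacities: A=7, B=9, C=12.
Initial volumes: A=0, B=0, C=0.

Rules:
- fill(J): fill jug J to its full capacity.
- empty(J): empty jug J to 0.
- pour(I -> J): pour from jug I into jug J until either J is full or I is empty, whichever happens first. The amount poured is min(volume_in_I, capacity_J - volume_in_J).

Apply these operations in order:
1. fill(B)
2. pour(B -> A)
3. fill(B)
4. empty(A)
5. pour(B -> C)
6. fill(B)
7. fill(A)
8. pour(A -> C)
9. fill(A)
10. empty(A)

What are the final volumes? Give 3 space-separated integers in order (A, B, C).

Step 1: fill(B) -> (A=0 B=9 C=0)
Step 2: pour(B -> A) -> (A=7 B=2 C=0)
Step 3: fill(B) -> (A=7 B=9 C=0)
Step 4: empty(A) -> (A=0 B=9 C=0)
Step 5: pour(B -> C) -> (A=0 B=0 C=9)
Step 6: fill(B) -> (A=0 B=9 C=9)
Step 7: fill(A) -> (A=7 B=9 C=9)
Step 8: pour(A -> C) -> (A=4 B=9 C=12)
Step 9: fill(A) -> (A=7 B=9 C=12)
Step 10: empty(A) -> (A=0 B=9 C=12)

Answer: 0 9 12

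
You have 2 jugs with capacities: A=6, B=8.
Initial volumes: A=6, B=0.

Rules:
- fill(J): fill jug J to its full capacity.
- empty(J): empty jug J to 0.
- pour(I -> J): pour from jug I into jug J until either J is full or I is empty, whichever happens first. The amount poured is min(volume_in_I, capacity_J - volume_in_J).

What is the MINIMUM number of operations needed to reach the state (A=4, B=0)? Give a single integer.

BFS from (A=6, B=0). One shortest path:
  1. pour(A -> B) -> (A=0 B=6)
  2. fill(A) -> (A=6 B=6)
  3. pour(A -> B) -> (A=4 B=8)
  4. empty(B) -> (A=4 B=0)
Reached target in 4 moves.

Answer: 4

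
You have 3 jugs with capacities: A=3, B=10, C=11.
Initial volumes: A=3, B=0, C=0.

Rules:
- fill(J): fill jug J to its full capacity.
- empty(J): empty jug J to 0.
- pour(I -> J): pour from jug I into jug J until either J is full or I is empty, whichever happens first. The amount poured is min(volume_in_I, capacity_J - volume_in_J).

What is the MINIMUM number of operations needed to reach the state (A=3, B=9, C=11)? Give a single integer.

BFS from (A=3, B=0, C=0). One shortest path:
  1. fill(B) -> (A=3 B=10 C=0)
  2. pour(B -> C) -> (A=3 B=0 C=10)
  3. fill(B) -> (A=3 B=10 C=10)
  4. pour(B -> C) -> (A=3 B=9 C=11)
Reached target in 4 moves.

Answer: 4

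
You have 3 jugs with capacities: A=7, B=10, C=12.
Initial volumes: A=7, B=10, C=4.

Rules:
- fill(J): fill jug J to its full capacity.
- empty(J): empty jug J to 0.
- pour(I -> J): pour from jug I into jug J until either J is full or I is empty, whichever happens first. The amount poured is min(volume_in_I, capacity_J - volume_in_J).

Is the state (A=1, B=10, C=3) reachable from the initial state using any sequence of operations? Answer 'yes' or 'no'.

Answer: yes

Derivation:
BFS from (A=7, B=10, C=4):
  1. empty(A) -> (A=0 B=10 C=4)
  2. pour(C -> A) -> (A=4 B=10 C=0)
  3. pour(B -> C) -> (A=4 B=0 C=10)
  4. pour(A -> B) -> (A=0 B=4 C=10)
  5. pour(C -> A) -> (A=7 B=4 C=3)
  6. pour(A -> B) -> (A=1 B=10 C=3)
Target reached → yes.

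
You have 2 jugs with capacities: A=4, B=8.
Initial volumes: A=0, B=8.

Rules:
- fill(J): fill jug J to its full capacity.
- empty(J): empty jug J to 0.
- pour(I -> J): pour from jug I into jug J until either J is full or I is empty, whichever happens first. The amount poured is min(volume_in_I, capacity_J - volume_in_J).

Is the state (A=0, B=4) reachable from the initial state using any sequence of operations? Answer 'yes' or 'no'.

Answer: yes

Derivation:
BFS from (A=0, B=8):
  1. pour(B -> A) -> (A=4 B=4)
  2. empty(A) -> (A=0 B=4)
Target reached → yes.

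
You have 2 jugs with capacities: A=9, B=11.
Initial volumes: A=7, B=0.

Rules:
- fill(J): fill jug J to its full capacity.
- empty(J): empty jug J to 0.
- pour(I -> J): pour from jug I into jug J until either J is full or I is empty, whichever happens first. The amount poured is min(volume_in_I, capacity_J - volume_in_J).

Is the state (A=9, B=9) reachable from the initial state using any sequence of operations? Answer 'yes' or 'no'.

BFS from (A=7, B=0):
  1. fill(B) -> (A=7 B=11)
  2. pour(B -> A) -> (A=9 B=9)
Target reached → yes.

Answer: yes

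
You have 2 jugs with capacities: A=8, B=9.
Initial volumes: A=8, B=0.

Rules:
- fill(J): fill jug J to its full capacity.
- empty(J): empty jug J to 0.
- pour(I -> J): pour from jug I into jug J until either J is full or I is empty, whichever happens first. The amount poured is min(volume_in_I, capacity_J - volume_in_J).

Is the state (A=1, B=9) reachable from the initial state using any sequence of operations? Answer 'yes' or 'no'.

BFS from (A=8, B=0):
  1. empty(A) -> (A=0 B=0)
  2. fill(B) -> (A=0 B=9)
  3. pour(B -> A) -> (A=8 B=1)
  4. empty(A) -> (A=0 B=1)
  5. pour(B -> A) -> (A=1 B=0)
  6. fill(B) -> (A=1 B=9)
Target reached → yes.

Answer: yes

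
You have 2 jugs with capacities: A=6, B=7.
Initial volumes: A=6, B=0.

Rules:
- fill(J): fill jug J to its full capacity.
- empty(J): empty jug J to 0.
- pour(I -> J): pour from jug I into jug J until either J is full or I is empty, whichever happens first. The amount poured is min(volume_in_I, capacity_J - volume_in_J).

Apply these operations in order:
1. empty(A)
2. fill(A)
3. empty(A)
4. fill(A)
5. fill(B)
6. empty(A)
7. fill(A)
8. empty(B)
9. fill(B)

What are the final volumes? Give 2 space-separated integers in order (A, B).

Step 1: empty(A) -> (A=0 B=0)
Step 2: fill(A) -> (A=6 B=0)
Step 3: empty(A) -> (A=0 B=0)
Step 4: fill(A) -> (A=6 B=0)
Step 5: fill(B) -> (A=6 B=7)
Step 6: empty(A) -> (A=0 B=7)
Step 7: fill(A) -> (A=6 B=7)
Step 8: empty(B) -> (A=6 B=0)
Step 9: fill(B) -> (A=6 B=7)

Answer: 6 7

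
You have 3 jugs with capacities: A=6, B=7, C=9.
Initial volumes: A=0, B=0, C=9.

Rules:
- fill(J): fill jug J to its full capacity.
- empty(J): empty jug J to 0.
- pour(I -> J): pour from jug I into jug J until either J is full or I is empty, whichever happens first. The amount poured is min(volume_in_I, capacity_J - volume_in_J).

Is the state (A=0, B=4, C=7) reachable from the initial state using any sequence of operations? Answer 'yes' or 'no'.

BFS from (A=0, B=0, C=9):
  1. fill(B) -> (A=0 B=7 C=9)
  2. pour(C -> A) -> (A=6 B=7 C=3)
  3. empty(A) -> (A=0 B=7 C=3)
  4. pour(C -> A) -> (A=3 B=7 C=0)
  5. pour(B -> C) -> (A=3 B=0 C=7)
  6. fill(B) -> (A=3 B=7 C=7)
  7. pour(B -> A) -> (A=6 B=4 C=7)
  8. empty(A) -> (A=0 B=4 C=7)
Target reached → yes.

Answer: yes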